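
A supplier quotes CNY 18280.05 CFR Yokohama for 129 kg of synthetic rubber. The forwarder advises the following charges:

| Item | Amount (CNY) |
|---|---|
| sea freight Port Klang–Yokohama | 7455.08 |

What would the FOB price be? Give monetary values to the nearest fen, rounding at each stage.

FOB price: CNY 10824.97

From CFR to FOB, the seller no longer bears: freight.
FOB price = 18280.05 − 7455.08 = 10824.97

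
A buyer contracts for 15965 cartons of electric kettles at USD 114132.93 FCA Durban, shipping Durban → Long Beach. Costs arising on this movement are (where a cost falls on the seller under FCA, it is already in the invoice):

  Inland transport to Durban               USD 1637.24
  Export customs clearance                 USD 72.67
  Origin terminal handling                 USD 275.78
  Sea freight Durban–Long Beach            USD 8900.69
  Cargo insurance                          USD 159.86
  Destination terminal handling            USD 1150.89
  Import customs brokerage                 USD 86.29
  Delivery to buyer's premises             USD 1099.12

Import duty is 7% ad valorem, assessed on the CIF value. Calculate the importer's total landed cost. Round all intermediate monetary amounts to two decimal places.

Total landed cost: USD 134448.41

FCA: the seller delivers export-cleared goods to the carrier; the buyer bears costs from that point.
Already in the invoice (seller's account under FCA): inland to port, export clearance — exclude.
CIF value = FCA price + origin terminal + freight + insurance = 114132.93 + 275.78 + 8900.69 + 159.86 = 123469.26
Import duty = 123469.26 × 7% = 8642.85
Buyer bears: origin terminal 275.78 + freight 8900.69 + insurance 159.86 + destination terminal 1150.89 + brokerage 86.29 + delivery 1099.12 + duty 8642.85 = 20315.48
Landed cost = invoice 114132.93 + 20315.48 = 134448.41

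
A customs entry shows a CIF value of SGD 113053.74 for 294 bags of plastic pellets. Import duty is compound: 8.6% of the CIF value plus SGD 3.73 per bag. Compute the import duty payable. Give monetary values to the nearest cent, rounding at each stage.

Import duty: SGD 10819.24

Ad valorem component: 113053.74 × 8.6% = 9722.62
Specific component: 294 × 3.73 = 1096.62
Import duty = 9722.62 + 1096.62 = 10819.24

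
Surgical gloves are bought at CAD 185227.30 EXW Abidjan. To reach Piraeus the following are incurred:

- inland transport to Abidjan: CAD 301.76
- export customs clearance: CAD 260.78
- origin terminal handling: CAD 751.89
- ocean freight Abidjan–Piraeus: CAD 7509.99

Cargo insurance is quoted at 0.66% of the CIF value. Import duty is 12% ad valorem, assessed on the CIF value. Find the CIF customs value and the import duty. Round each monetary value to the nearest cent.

CIF value: CAD 195340.97; import duty: CAD 23440.92

Let C be the CIF value. C = EXW price + pre-shipment costs + freight + 0.66% × C
C − 0.66% × C = 185227.30 + 301.76 + 260.78 + 751.89 + 7509.99
0.9934 × C = 194051.72
C = 194051.72 / 0.9934 = 195340.97
Insurance premium = 0.66% × 195340.97 = 1289.25
Import duty = 195340.97 × 12% = 23440.92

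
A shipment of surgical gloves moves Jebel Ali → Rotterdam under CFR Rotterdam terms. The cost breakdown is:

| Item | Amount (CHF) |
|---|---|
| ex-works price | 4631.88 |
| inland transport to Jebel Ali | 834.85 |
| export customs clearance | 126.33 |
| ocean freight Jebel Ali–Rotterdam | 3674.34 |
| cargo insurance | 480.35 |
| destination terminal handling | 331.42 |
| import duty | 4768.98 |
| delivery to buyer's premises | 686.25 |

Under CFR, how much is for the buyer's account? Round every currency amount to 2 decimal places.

CFR: the seller pays costs through ocean freight to the destination port, but not insurance.
Seller's account: goods 4631.88 + inland to port 834.85 + export clearance 126.33 + freight 3674.34 = 9267.40
Buyer's account: insurance 480.35 + destination terminal 331.42 + duty 4768.98 + delivery 686.25 = 6267.00

Buyer's account: CHF 6267.00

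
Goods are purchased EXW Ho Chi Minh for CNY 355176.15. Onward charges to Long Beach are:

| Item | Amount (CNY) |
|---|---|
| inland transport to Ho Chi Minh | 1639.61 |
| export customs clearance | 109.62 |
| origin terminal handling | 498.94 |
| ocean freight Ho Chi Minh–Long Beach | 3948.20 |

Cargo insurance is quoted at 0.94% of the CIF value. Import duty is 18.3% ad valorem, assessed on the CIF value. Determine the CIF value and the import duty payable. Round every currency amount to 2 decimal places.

Let C be the CIF value. C = EXW price + pre-shipment costs + freight + 0.94% × C
C − 0.94% × C = 355176.15 + 1639.61 + 109.62 + 498.94 + 3948.20
0.9906 × C = 361372.52
C = 361372.52 / 0.9906 = 364801.66
Insurance premium = 0.94% × 364801.66 = 3429.14
Import duty = 364801.66 × 18.3% = 66758.70

CIF value: CNY 364801.66; import duty: CNY 66758.70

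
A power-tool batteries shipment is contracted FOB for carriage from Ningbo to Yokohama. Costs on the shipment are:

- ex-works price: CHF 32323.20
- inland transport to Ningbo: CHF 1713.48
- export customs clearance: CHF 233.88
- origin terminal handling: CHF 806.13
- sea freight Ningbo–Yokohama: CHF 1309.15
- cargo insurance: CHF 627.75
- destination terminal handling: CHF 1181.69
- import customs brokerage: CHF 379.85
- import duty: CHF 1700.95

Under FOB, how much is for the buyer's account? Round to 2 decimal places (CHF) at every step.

Buyer's account: CHF 5199.39

FOB: the seller bears costs until goods are on board at the origin port; the buyer bears freight, insurance and all costs thereafter.
Seller's account: goods 32323.20 + inland to port 1713.48 + export clearance 233.88 + origin terminal 806.13 = 35076.69
Buyer's account: freight 1309.15 + insurance 627.75 + destination terminal 1181.69 + brokerage 379.85 + duty 1700.95 = 5199.39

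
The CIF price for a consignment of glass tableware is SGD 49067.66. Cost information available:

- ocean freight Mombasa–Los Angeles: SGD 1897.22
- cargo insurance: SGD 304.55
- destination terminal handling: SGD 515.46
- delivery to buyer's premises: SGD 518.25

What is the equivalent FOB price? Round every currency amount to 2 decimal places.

Not relevant to the conversion: delivery, destination terminal — on the buyer under both terms; not part of either seller's price.
From CIF to FOB, the seller no longer bears: freight, insurance.
FOB price = 49067.66 − 1897.22 − 304.55 = 46865.89

FOB price: SGD 46865.89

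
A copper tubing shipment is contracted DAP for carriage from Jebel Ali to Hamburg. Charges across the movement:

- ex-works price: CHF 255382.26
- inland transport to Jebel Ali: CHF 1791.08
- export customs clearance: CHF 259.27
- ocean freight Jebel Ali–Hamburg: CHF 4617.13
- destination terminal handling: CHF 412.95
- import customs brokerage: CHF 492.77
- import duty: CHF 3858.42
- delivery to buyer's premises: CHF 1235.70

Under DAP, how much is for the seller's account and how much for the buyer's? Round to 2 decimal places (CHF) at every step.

DAP: the seller bears all costs to the named destination except import duty and clearance.
Seller's account: goods 255382.26 + inland to port 1791.08 + export clearance 259.27 + freight 4617.13 + destination terminal 412.95 + delivery 1235.70 = 263698.39
Buyer's account: brokerage 492.77 + duty 3858.42 = 4351.19

Seller: CHF 263698.39; buyer: CHF 4351.19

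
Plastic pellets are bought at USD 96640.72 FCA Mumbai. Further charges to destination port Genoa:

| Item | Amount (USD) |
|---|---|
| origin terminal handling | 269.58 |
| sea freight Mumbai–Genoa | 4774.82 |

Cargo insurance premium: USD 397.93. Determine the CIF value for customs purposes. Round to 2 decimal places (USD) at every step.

CIF value: USD 102083.05

CIF = FCA price + pre-shipment costs + freight + insurance
CIF = 96640.72 + 269.58 + 4774.82 + 397.93 = 102083.05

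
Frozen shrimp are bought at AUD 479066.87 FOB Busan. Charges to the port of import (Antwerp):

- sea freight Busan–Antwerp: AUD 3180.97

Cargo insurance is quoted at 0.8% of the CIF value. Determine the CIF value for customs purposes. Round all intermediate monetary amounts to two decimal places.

Let C be the CIF value. C = FOB price + freight + 0.8% × C
C − 0.8% × C = 479066.87 + 3180.97
0.992 × C = 482247.84
C = 482247.84 / 0.992 = 486136.94
Insurance premium = 0.8% × 486136.94 = 3889.10

CIF value: AUD 486136.94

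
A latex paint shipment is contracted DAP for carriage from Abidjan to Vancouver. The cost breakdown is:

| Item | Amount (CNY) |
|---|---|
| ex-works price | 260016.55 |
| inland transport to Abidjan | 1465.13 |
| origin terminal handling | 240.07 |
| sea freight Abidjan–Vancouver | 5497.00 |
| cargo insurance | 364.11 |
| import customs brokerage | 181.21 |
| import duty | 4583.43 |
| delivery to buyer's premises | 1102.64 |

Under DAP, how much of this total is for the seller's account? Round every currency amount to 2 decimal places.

DAP: the seller bears all costs to the named destination except import duty and clearance.
Seller's account: goods 260016.55 + inland to port 1465.13 + origin terminal 240.07 + freight 5497.00 + insurance 364.11 + delivery 1102.64 = 268685.50
Buyer's account: brokerage 181.21 + duty 4583.43 = 4764.64

Seller's account: CNY 268685.50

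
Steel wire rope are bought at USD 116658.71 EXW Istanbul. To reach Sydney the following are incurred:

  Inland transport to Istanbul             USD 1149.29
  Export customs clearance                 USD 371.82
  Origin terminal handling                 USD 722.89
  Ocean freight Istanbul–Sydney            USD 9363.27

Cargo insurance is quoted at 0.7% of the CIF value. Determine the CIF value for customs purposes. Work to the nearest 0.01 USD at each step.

CIF value: USD 129170.17

Let C be the CIF value. C = EXW price + pre-shipment costs + freight + 0.7% × C
C − 0.7% × C = 116658.71 + 1149.29 + 371.82 + 722.89 + 9363.27
0.993 × C = 128265.98
C = 128265.98 / 0.993 = 129170.17
Insurance premium = 0.7% × 129170.17 = 904.19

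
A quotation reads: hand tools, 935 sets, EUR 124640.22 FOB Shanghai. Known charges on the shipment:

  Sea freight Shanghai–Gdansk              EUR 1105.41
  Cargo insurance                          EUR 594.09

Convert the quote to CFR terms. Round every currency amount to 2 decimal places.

CFR price: EUR 125745.63

Not relevant to the conversion: insurance — on the buyer under both terms; not part of either seller's price.
From FOB to CFR, the seller additionally bears: freight.
CFR price = 124640.22 + 1105.41 = 125745.63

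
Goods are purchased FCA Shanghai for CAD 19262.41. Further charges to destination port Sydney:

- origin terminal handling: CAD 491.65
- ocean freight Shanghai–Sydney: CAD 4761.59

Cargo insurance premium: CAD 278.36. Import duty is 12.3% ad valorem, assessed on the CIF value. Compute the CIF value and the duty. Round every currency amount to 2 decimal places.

CIF value: CAD 24794.01; import duty: CAD 3049.66

CIF = FCA price + pre-shipment costs + freight + insurance
CIF = 19262.41 + 491.65 + 4761.59 + 278.36 = 24794.01
Import duty = 24794.01 × 12.3% = 3049.66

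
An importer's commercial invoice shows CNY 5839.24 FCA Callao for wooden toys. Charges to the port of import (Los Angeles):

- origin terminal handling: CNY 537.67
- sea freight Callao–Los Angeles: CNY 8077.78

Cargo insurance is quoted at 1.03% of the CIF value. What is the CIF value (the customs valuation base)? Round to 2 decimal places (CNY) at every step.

CIF value: CNY 14605.12

Let C be the CIF value. C = FCA price + pre-shipment costs + freight + 1.03% × C
C − 1.03% × C = 5839.24 + 537.67 + 8077.78
0.9897 × C = 14454.69
C = 14454.69 / 0.9897 = 14605.12
Insurance premium = 1.03% × 14605.12 = 150.43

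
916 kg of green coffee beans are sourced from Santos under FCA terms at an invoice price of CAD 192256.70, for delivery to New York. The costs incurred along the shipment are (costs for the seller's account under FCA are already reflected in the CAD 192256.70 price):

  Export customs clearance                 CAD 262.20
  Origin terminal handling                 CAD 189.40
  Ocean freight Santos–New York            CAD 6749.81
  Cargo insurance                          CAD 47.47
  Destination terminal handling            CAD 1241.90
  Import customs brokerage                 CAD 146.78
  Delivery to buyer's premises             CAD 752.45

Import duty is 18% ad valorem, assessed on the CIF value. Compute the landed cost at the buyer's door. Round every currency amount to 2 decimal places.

Total landed cost: CAD 237248.32

FCA: the seller delivers export-cleared goods to the carrier; the buyer bears costs from that point.
Already in the invoice (seller's account under FCA): export clearance — exclude.
CIF value = FCA price + origin terminal + freight + insurance = 192256.70 + 189.40 + 6749.81 + 47.47 = 199243.38
Import duty = 199243.38 × 18% = 35863.81
Buyer bears: origin terminal 189.40 + freight 6749.81 + insurance 47.47 + destination terminal 1241.90 + brokerage 146.78 + delivery 752.45 + duty 35863.81 = 44991.62
Landed cost = invoice 192256.70 + 44991.62 = 237248.32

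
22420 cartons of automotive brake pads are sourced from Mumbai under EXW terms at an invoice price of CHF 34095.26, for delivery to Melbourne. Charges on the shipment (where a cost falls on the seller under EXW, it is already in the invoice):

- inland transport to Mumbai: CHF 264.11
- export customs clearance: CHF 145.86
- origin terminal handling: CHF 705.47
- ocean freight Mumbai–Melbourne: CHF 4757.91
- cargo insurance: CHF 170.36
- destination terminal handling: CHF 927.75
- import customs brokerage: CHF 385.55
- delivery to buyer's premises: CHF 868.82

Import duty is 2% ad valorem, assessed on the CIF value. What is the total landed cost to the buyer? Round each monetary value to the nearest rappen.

EXW: the seller makes goods available at their premises; the buyer bears all onward costs.
CIF value = EXW price + inland to port + export clearance + origin terminal + freight + insurance = 34095.26 + 264.11 + 145.86 + 705.47 + 4757.91 + 170.36 = 40138.97
Import duty = 40138.97 × 2% = 802.78
Buyer bears: inland to port 264.11 + export clearance 145.86 + origin terminal 705.47 + freight 4757.91 + insurance 170.36 + destination terminal 927.75 + brokerage 385.55 + delivery 868.82 + duty 802.78 = 9028.61
Landed cost = invoice 34095.26 + 9028.61 = 43123.87

Total landed cost: CHF 43123.87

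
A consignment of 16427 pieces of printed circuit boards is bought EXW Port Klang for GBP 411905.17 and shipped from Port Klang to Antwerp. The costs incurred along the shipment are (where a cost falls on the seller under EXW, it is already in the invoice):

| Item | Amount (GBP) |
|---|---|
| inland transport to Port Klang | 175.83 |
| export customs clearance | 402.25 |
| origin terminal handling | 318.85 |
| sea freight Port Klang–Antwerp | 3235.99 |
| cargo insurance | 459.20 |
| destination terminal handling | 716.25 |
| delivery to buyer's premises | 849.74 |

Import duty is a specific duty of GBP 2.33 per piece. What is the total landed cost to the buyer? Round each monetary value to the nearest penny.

Total landed cost: GBP 456338.19

EXW: the seller makes goods available at their premises; the buyer bears all onward costs.
CIF value = EXW price + inland to port + export clearance + origin terminal + freight + insurance = 411905.17 + 175.83 + 402.25 + 318.85 + 3235.99 + 459.20 = 416497.29
Import duty = 16427 × 2.33 = 38274.91
Buyer bears: inland to port 175.83 + export clearance 402.25 + origin terminal 318.85 + freight 3235.99 + insurance 459.20 + destination terminal 716.25 + delivery 849.74 + duty 38274.91 = 44433.02
Landed cost = invoice 411905.17 + 44433.02 = 456338.19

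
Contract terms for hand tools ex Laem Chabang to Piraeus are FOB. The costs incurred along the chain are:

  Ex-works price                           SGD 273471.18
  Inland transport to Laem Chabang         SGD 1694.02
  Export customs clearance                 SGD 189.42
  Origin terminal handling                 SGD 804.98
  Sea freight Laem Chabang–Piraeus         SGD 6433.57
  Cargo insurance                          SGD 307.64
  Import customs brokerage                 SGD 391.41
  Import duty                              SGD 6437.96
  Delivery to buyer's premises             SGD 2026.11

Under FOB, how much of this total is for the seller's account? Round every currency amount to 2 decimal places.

FOB: the seller bears costs until goods are on board at the origin port; the buyer bears freight, insurance and all costs thereafter.
Seller's account: goods 273471.18 + inland to port 1694.02 + export clearance 189.42 + origin terminal 804.98 = 276159.60
Buyer's account: freight 6433.57 + insurance 307.64 + brokerage 391.41 + duty 6437.96 + delivery 2026.11 = 15596.69

Seller's account: SGD 276159.60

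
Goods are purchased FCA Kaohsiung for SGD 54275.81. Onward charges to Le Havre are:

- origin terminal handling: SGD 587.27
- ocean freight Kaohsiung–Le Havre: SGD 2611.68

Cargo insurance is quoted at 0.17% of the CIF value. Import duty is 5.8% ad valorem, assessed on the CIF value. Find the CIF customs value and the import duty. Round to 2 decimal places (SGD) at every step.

CIF value: SGD 57572.63; import duty: SGD 3339.21

Let C be the CIF value. C = FCA price + pre-shipment costs + freight + 0.17% × C
C − 0.17% × C = 54275.81 + 587.27 + 2611.68
0.9983 × C = 57474.76
C = 57474.76 / 0.9983 = 57572.63
Insurance premium = 0.17% × 57572.63 = 97.87
Import duty = 57572.63 × 5.8% = 3339.21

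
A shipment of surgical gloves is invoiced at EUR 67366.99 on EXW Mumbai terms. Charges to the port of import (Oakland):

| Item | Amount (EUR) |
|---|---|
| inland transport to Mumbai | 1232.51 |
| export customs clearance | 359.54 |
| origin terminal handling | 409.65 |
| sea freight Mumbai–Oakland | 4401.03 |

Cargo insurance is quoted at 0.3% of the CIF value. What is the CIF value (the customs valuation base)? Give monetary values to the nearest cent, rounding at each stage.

Let C be the CIF value. C = EXW price + pre-shipment costs + freight + 0.3% × C
C − 0.3% × C = 67366.99 + 1232.51 + 359.54 + 409.65 + 4401.03
0.997 × C = 73769.72
C = 73769.72 / 0.997 = 73991.70
Insurance premium = 0.3% × 73991.70 = 221.98

CIF value: EUR 73991.70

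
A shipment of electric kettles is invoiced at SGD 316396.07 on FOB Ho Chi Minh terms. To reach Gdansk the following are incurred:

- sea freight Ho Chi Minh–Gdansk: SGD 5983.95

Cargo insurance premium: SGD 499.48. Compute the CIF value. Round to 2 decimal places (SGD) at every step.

CIF = FOB price + freight + insurance
CIF = 316396.07 + 5983.95 + 499.48 = 322879.50

CIF value: SGD 322879.50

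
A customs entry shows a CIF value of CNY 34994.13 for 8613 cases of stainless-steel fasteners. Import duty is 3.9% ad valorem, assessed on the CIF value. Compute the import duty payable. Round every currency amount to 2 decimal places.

Import duty: CNY 1364.77

Import duty = 34994.13 × 3.9% = 1364.77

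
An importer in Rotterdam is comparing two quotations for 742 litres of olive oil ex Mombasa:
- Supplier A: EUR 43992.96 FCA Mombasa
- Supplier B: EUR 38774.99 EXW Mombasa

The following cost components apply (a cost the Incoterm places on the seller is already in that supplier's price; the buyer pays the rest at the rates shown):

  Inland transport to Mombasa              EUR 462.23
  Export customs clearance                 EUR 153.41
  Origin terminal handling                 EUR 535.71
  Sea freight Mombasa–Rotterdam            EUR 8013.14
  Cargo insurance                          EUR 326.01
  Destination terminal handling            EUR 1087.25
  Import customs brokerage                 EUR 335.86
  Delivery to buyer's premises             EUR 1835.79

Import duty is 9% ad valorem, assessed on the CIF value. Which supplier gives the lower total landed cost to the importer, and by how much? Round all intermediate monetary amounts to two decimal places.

Supplier B is cheaper by EUR 5016.54

Supplier A (FCA):
CIF value = FCA price + origin terminal + freight + insurance = 43992.96 + 535.71 + 8013.14 + 326.01 = 52867.82
Import duty = 52867.82 × 9% = 4758.10
Buyer bears (A): 535.71 + 8013.14 + 326.01 + 1087.25 + 335.86 + 1835.79 = 12133.76
Landed cost (A) = invoice 43992.96 + 12133.76 + duty 4758.10 = 60884.82
Supplier B (EXW):
CIF value = EXW price + inland to port + export clearance + origin terminal + freight + insurance = 38774.99 + 462.23 + 153.41 + 535.71 + 8013.14 + 326.01 = 48265.49
Import duty = 48265.49 × 9% = 4343.89
Buyer bears (B): 462.23 + 153.41 + 535.71 + 8013.14 + 326.01 + 1087.25 + 335.86 + 1835.79 = 12749.40
Landed cost (B) = invoice 38774.99 + 12749.40 + duty 4343.89 = 55868.28
Difference = |60884.82 − 55868.28| = 5016.54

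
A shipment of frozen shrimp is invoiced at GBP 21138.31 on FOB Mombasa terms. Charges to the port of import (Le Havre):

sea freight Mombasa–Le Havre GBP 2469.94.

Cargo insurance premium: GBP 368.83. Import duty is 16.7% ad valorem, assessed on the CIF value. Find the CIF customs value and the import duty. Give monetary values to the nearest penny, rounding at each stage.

CIF value: GBP 23977.08; import duty: GBP 4004.17

CIF = FOB price + freight + insurance
CIF = 21138.31 + 2469.94 + 368.83 = 23977.08
Import duty = 23977.08 × 16.7% = 4004.17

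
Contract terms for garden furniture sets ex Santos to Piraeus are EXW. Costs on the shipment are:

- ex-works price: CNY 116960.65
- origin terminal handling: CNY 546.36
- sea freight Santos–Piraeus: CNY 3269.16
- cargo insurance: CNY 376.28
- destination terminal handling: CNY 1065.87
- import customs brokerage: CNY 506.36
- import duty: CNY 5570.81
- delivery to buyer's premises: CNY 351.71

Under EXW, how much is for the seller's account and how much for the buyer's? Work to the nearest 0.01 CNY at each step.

EXW: the seller makes goods available at their premises; the buyer bears all onward costs.
Seller's account: goods 116960.65 = 116960.65
Buyer's account: origin terminal 546.36 + freight 3269.16 + insurance 376.28 + destination terminal 1065.87 + brokerage 506.36 + duty 5570.81 + delivery 351.71 = 11686.55

Seller: CNY 116960.65; buyer: CNY 11686.55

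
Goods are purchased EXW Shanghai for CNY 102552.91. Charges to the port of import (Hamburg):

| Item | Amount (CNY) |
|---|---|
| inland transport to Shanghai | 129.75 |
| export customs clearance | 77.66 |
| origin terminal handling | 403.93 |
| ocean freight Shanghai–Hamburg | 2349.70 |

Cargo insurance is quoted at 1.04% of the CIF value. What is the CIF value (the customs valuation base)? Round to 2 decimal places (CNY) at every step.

Let C be the CIF value. C = EXW price + pre-shipment costs + freight + 1.04% × C
C − 1.04% × C = 102552.91 + 129.75 + 77.66 + 403.93 + 2349.70
0.9896 × C = 105513.95
C = 105513.95 / 0.9896 = 106622.83
Insurance premium = 1.04% × 106622.83 = 1108.88

CIF value: CNY 106622.83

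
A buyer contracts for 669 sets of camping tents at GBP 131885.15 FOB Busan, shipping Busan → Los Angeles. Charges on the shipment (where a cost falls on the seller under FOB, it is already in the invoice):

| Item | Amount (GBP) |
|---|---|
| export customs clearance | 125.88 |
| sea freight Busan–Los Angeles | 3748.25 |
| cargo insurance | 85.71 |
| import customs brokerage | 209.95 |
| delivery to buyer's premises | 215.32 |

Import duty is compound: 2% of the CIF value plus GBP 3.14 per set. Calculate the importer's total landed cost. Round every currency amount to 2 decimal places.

FOB: the seller bears costs until goods are on board at the origin port; the buyer bears freight, insurance and all costs thereafter.
Already in the invoice (seller's account under FOB): export clearance — exclude.
CIF value = FOB price + freight + insurance = 131885.15 + 3748.25 + 85.71 = 135719.11
Ad valorem component: 135719.11 × 2% = 2714.38
Specific component: 669 × 3.14 = 2100.66
Import duty = 2714.38 + 2100.66 = 4815.04
Buyer bears: freight 3748.25 + insurance 85.71 + brokerage 209.95 + delivery 215.32 + duty 4815.04 = 9074.27
Landed cost = invoice 131885.15 + 9074.27 = 140959.42

Total landed cost: GBP 140959.42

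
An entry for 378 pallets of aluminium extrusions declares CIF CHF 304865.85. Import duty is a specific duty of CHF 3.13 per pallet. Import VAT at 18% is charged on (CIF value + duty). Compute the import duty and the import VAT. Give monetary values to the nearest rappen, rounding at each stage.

Import duty = 378 × 3.13 = 1183.14
VAT base = CIF + duty = 304865.85 + 1183.14 = 306048.99
Import VAT = 306048.99 × 18% = 55088.82

Import duty: CHF 1183.14; import VAT: CHF 55088.82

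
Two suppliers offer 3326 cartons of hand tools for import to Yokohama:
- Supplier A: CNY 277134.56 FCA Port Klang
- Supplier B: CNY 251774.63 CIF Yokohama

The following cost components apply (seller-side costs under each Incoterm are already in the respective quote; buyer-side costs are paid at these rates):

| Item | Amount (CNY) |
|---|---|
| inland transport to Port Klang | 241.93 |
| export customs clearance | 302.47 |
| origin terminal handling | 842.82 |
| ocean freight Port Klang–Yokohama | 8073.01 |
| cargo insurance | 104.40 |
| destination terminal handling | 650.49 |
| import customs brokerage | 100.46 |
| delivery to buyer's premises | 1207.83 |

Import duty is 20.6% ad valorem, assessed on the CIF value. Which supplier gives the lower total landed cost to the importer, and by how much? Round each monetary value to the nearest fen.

Supplier A (FCA):
CIF value = FCA price + origin terminal + freight + insurance = 277134.56 + 842.82 + 8073.01 + 104.40 = 286154.79
Import duty = 286154.79 × 20.6% = 58947.89
Buyer bears (A): 842.82 + 8073.01 + 104.40 + 650.49 + 100.46 + 1207.83 = 10979.01
Landed cost (A) = invoice 277134.56 + 10979.01 + duty 58947.89 = 347061.46
Supplier B (CIF):
The CIF price already equals the CIF value: 251774.63
Import duty = 251774.63 × 20.6% = 51865.57
Buyer bears (B): 650.49 + 100.46 + 1207.83 = 1958.78
Landed cost (B) = invoice 251774.63 + 1958.78 + duty 51865.57 = 305598.98
Difference = |347061.46 − 305598.98| = 41462.48

Supplier B is cheaper by CNY 41462.48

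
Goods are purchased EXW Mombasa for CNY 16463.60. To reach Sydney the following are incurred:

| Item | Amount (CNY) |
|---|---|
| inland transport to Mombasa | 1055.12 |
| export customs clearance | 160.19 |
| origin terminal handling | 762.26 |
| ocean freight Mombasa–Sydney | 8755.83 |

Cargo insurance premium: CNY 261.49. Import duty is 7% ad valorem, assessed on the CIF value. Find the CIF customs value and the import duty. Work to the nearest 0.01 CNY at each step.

CIF = EXW price + pre-shipment costs + freight + insurance
CIF = 16463.60 + 1055.12 + 160.19 + 762.26 + 8755.83 + 261.49 = 27458.49
Import duty = 27458.49 × 7% = 1922.09

CIF value: CNY 27458.49; import duty: CNY 1922.09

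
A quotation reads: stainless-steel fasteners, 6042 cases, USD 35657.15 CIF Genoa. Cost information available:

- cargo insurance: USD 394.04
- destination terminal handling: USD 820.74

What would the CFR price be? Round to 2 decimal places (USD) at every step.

Not relevant to the conversion: destination terminal — on the buyer under both terms; not part of either seller's price.
From CIF to CFR, the seller no longer bears: insurance.
CFR price = 35657.15 − 394.04 = 35263.11

CFR price: USD 35263.11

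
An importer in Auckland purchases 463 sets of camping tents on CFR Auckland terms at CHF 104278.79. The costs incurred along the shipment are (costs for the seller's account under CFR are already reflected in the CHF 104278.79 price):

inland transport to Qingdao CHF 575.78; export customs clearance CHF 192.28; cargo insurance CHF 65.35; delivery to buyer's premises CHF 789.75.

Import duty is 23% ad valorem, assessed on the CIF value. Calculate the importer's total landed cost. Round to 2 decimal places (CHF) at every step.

Total landed cost: CHF 129133.04

CFR: the seller pays costs through ocean freight to the destination port, but not insurance.
Already in the invoice (seller's account under CFR): inland to port, export clearance — exclude.
CIF value = CFR price + insurance = 104278.79 + 65.35 = 104344.14
Import duty = 104344.14 × 23% = 23999.15
Buyer bears: insurance 65.35 + delivery 789.75 + duty 23999.15 = 24854.25
Landed cost = invoice 104278.79 + 24854.25 = 129133.04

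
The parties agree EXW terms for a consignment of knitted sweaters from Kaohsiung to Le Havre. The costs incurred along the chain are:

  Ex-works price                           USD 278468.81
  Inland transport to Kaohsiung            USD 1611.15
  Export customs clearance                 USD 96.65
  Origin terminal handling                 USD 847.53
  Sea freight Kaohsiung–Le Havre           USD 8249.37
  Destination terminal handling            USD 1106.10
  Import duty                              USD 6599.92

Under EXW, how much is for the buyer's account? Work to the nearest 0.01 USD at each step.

EXW: the seller makes goods available at their premises; the buyer bears all onward costs.
Seller's account: goods 278468.81 = 278468.81
Buyer's account: inland to port 1611.15 + export clearance 96.65 + origin terminal 847.53 + freight 8249.37 + destination terminal 1106.10 + duty 6599.92 = 18510.72

Buyer's account: USD 18510.72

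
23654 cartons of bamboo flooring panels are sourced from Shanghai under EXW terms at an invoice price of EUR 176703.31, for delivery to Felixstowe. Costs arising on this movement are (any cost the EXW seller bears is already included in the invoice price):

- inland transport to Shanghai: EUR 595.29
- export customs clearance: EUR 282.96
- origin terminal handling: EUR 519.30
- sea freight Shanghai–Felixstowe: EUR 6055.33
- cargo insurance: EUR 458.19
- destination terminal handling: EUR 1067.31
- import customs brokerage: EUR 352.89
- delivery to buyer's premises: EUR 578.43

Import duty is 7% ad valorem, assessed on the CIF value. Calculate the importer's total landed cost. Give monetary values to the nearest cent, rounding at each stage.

EXW: the seller makes goods available at their premises; the buyer bears all onward costs.
CIF value = EXW price + inland to port + export clearance + origin terminal + freight + insurance = 176703.31 + 595.29 + 282.96 + 519.30 + 6055.33 + 458.19 = 184614.38
Import duty = 184614.38 × 7% = 12923.01
Buyer bears: inland to port 595.29 + export clearance 282.96 + origin terminal 519.30 + freight 6055.33 + insurance 458.19 + destination terminal 1067.31 + brokerage 352.89 + delivery 578.43 + duty 12923.01 = 22832.71
Landed cost = invoice 176703.31 + 22832.71 = 199536.02

Total landed cost: EUR 199536.02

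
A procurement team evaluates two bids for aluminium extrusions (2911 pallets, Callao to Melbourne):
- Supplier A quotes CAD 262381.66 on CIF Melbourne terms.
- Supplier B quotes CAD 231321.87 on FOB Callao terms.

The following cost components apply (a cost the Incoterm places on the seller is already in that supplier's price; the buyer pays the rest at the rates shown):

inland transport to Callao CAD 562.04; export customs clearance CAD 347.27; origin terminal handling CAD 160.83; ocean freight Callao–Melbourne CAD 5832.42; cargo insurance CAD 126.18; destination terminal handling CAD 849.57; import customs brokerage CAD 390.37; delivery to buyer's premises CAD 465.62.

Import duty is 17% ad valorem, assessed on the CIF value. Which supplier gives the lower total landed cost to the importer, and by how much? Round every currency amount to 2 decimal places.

Supplier A (CIF):
The CIF price already equals the CIF value: 262381.66
Import duty = 262381.66 × 17% = 44604.88
Buyer bears (A): 849.57 + 390.37 + 465.62 = 1705.56
Landed cost (A) = invoice 262381.66 + 1705.56 + duty 44604.88 = 308692.10
Supplier B (FOB):
CIF value = FOB price + freight + insurance = 231321.87 + 5832.42 + 126.18 = 237280.47
Import duty = 237280.47 × 17% = 40337.68
Buyer bears (B): 5832.42 + 126.18 + 849.57 + 390.37 + 465.62 = 7664.16
Landed cost (B) = invoice 231321.87 + 7664.16 + duty 40337.68 = 279323.71
Difference = |308692.10 − 279323.71| = 29368.39

Supplier B is cheaper by CAD 29368.39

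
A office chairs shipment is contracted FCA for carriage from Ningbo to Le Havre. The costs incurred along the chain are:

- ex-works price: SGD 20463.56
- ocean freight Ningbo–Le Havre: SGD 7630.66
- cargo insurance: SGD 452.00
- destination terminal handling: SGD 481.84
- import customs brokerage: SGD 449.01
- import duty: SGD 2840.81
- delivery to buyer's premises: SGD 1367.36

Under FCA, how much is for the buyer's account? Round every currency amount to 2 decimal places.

FCA: the seller delivers export-cleared goods to the carrier; the buyer bears costs from that point.
Seller's account: goods 20463.56 = 20463.56
Buyer's account: freight 7630.66 + insurance 452.00 + destination terminal 481.84 + brokerage 449.01 + duty 2840.81 + delivery 1367.36 = 13221.68

Buyer's account: SGD 13221.68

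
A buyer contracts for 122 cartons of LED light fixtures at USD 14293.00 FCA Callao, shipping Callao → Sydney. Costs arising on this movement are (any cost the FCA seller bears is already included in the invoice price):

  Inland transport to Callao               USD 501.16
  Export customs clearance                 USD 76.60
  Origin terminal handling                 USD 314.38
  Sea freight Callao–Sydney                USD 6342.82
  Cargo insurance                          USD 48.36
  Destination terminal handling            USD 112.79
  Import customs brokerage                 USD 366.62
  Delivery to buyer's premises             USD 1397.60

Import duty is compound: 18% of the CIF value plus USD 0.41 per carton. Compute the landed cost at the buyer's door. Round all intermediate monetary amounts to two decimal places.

FCA: the seller delivers export-cleared goods to the carrier; the buyer bears costs from that point.
Already in the invoice (seller's account under FCA): inland to port, export clearance — exclude.
CIF value = FCA price + origin terminal + freight + insurance = 14293.00 + 314.38 + 6342.82 + 48.36 = 20998.56
Ad valorem component: 20998.56 × 18% = 3779.74
Specific component: 122 × 0.41 = 50.02
Import duty = 3779.74 + 50.02 = 3829.76
Buyer bears: origin terminal 314.38 + freight 6342.82 + insurance 48.36 + destination terminal 112.79 + brokerage 366.62 + delivery 1397.60 + duty 3829.76 = 12412.33
Landed cost = invoice 14293.00 + 12412.33 = 26705.33

Total landed cost: USD 26705.33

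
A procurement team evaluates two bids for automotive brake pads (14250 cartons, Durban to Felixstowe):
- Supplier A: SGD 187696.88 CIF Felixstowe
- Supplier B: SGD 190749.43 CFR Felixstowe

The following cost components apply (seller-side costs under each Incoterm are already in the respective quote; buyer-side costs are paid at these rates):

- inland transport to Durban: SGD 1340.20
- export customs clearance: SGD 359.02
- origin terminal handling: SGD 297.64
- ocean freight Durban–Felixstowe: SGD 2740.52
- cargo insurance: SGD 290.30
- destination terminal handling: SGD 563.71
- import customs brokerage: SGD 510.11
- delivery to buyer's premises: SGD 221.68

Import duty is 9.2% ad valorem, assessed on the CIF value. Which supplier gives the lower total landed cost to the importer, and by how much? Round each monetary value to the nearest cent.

Supplier A is cheaper by SGD 3650.40

Supplier A (CIF):
The CIF price already equals the CIF value: 187696.88
Import duty = 187696.88 × 9.2% = 17268.11
Buyer bears (A): 563.71 + 510.11 + 221.68 = 1295.50
Landed cost (A) = invoice 187696.88 + 1295.50 + duty 17268.11 = 206260.49
Supplier B (CFR):
CIF value = CFR price + insurance = 190749.43 + 290.30 = 191039.73
Import duty = 191039.73 × 9.2% = 17575.66
Buyer bears (B): 290.30 + 563.71 + 510.11 + 221.68 = 1585.80
Landed cost (B) = invoice 190749.43 + 1585.80 + duty 17575.66 = 209910.89
Difference = |206260.49 − 209910.89| = 3650.40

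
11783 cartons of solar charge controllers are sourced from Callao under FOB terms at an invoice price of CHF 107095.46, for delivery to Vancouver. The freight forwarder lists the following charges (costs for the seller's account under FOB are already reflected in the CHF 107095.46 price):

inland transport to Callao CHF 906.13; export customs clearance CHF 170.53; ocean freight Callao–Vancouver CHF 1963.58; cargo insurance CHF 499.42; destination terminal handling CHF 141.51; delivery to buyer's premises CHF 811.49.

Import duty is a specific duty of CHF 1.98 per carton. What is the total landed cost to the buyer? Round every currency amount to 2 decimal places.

Total landed cost: CHF 133841.80

FOB: the seller bears costs until goods are on board at the origin port; the buyer bears freight, insurance and all costs thereafter.
Already in the invoice (seller's account under FOB): inland to port, export clearance — exclude.
CIF value = FOB price + freight + insurance = 107095.46 + 1963.58 + 499.42 = 109558.46
Import duty = 11783 × 1.98 = 23330.34
Buyer bears: freight 1963.58 + insurance 499.42 + destination terminal 141.51 + delivery 811.49 + duty 23330.34 = 26746.34
Landed cost = invoice 107095.46 + 26746.34 = 133841.80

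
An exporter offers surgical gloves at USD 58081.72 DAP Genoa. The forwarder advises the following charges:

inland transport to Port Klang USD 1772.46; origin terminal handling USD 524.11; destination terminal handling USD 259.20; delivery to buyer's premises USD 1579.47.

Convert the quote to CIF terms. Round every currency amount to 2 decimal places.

Not relevant to the conversion: origin terminal, inland to port — on the seller under both DAP and CIF; already in the DAP price and stays in the CIF price.
From DAP to CIF, the seller no longer bears: destination terminal, delivery.
CIF price = 58081.72 − 259.20 − 1579.47 = 56243.05

CIF price: USD 56243.05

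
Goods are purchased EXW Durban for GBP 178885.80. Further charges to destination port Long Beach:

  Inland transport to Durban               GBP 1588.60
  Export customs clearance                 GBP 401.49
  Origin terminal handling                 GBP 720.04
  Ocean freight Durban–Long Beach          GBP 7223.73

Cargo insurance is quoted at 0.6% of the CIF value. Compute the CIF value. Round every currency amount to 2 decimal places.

Let C be the CIF value. C = EXW price + pre-shipment costs + freight + 0.6% × C
C − 0.6% × C = 178885.80 + 1588.60 + 401.49 + 720.04 + 7223.73
0.994 × C = 188819.66
C = 188819.66 / 0.994 = 189959.42
Insurance premium = 0.6% × 189959.42 = 1139.76

CIF value: GBP 189959.42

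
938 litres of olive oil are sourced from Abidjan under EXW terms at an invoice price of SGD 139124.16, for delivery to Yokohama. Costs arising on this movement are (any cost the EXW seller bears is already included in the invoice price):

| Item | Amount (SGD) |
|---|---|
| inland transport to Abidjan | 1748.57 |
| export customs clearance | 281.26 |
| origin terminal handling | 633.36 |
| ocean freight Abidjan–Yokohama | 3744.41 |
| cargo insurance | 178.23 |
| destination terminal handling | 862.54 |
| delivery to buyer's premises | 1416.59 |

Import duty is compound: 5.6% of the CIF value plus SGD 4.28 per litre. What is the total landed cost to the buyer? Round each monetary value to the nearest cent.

EXW: the seller makes goods available at their premises; the buyer bears all onward costs.
CIF value = EXW price + inland to port + export clearance + origin terminal + freight + insurance = 139124.16 + 1748.57 + 281.26 + 633.36 + 3744.41 + 178.23 = 145709.99
Ad valorem component: 145709.99 × 5.6% = 8159.76
Specific component: 938 × 4.28 = 4014.64
Import duty = 8159.76 + 4014.64 = 12174.40
Buyer bears: inland to port 1748.57 + export clearance 281.26 + origin terminal 633.36 + freight 3744.41 + insurance 178.23 + destination terminal 862.54 + delivery 1416.59 + duty 12174.40 = 21039.36
Landed cost = invoice 139124.16 + 21039.36 = 160163.52

Total landed cost: SGD 160163.52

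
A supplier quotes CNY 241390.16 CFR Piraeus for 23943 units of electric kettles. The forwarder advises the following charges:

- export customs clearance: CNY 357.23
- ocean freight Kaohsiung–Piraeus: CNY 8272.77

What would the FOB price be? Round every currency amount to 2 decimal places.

FOB price: CNY 233117.39

Not relevant to the conversion: export clearance — on the seller under both CFR and FOB; already in the CFR price and stays in the FOB price.
From CFR to FOB, the seller no longer bears: freight.
FOB price = 241390.16 − 8272.77 = 233117.39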